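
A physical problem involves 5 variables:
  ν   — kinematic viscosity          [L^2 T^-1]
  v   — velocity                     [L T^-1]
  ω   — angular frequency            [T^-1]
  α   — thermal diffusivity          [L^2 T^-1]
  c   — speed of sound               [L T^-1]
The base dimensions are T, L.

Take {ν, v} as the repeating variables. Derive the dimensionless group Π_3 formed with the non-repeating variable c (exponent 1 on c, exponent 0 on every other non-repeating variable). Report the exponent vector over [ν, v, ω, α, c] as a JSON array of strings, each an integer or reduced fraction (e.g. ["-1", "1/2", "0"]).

["0", "-1", "0", "0", "1"]

Exponent matrix [T,L] × [ν,v,ω,α,c]:
  T: [-1 -1 -1 -1 -1]
  L: [ 2  1  0  2  1]
RREF → pivots at {ν,v} ⇒ r = 2
Pivot set = {ν,v}, free = {ω,α,c}
RREF:
  r0: [   1    0   -1    1    0]
  r1: [   0    1    2    0    1]
Fix exponent of c at 1, ω at 0, α at 0; solve each RREF row for its pivot's exponent:
  r0: exp(ν) + (0)·1 = 0 ⇒ exp(ν) = 0
  r1: exp(v) + (1)·1 = 0 ⇒ exp(v) = -1
Π_3 = v^-1 · c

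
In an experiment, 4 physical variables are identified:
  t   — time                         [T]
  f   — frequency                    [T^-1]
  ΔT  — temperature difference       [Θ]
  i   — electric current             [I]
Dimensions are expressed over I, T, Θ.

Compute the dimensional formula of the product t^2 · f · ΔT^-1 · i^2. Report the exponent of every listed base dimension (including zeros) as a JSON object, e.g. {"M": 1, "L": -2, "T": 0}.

{"I": 2, "T": 1, "Θ": -1}

Write exponents as rows I,T,Θ / cols t,f,ΔT,i:
  I: [ 0  0  0  1]
  T: [ 1 -1  0  0]
  Θ: [ 0  0  1  0]
  [I]: (2)·0+(1)·0+(-1)·0+(2)·1 = 2
  [T]: (2)·1+(1)·-1+(-1)·0+(2)·0 = 1
  [Θ]: (2)·0+(1)·0+(-1)·1+(2)·0 = -1
⇒ I^2 T Θ^-1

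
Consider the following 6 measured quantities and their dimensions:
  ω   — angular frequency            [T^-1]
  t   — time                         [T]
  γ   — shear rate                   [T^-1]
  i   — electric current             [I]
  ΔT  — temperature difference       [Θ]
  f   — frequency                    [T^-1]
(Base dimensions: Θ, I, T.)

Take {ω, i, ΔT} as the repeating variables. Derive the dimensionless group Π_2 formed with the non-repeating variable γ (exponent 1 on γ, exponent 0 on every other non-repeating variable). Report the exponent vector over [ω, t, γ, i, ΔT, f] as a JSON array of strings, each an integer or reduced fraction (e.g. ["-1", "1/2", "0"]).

Exponent matrix [Θ,I,T] × [ω,t,γ,i,ΔT,f]:
  Θ: [ 0  0  0  0  1  0]
  I: [ 0  0  0  1  0  0]
  T: [-1  1 -1  0  0 -1]
Echelon form has 3 nonzero rows (pivots: ω,i,ΔT)
Repeat: ω,i,ΔT; free: t,γ,f
RREF:
  r0: [   1   -1    1    0    0    1]
  r1: [   0    0    0    1    0    0]
  r2: [   0    0    0    0    1    0]
Fix exponent of γ at 1, t at 0, f at 0; solve each RREF row for its pivot's exponent:
  r0: exp(ω) + (1)·1 = 0 ⇒ exp(ω) = -1
  r1: exp(i) + (0)·1 = 0 ⇒ exp(i) = 0
  r2: exp(ΔT) + (0)·1 = 0 ⇒ exp(ΔT) = 0
Π_2 = ω^-1 · γ

["-1", "0", "1", "0", "0", "0"]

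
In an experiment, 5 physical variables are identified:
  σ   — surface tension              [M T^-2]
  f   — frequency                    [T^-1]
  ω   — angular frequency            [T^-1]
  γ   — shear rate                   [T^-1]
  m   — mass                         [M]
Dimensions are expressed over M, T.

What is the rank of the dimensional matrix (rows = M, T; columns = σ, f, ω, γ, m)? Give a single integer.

2

Exponent matrix [M,T] × [σ,f,ω,γ,m]:
  M: [ 1  0  0  0  1]
  T: [-2 -1 -1 -1  0]
RREF → pivots at {σ,f} ⇒ r = 2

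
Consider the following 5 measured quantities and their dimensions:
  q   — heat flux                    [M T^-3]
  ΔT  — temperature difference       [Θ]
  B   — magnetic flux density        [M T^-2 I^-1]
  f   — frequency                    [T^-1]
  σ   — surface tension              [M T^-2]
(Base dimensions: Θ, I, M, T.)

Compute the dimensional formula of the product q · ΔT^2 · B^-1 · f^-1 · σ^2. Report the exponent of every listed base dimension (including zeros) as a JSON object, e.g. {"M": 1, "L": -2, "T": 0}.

Write exponents as rows Θ,I,M,T / cols q,ΔT,B,f,σ:
  Θ: [ 0  1  0  0  0]
  I: [ 0  0 -1  0  0]
  M: [ 1  0  1  0  1]
  T: [-3  0 -2 -1 -2]
  [Θ]: (1)·0+(2)·1+(-1)·0+(-1)·0+(2)·0 = 2
  [I]: (1)·0+(2)·0+(-1)·-1+(-1)·0+(2)·0 = 1
  [M]: (1)·1+(2)·0+(-1)·1+(-1)·0+(2)·1 = 2
  [T]: (1)·-3+(2)·0+(-1)·-2+(-1)·-1+(2)·-2 = -4
⇒ Θ^2 I M^2 T^-4

{"Θ": 2, "I": 1, "M": 2, "T": -4}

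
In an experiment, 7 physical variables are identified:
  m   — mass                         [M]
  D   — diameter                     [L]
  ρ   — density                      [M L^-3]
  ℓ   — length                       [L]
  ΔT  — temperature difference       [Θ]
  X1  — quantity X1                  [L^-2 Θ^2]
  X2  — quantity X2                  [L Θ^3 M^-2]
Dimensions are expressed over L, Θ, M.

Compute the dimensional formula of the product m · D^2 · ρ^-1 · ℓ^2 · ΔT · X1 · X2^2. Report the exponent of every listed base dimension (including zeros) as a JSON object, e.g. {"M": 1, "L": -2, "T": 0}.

{"L": 7, "Θ": 9, "M": -4}

Write exponents as rows L,Θ,M / cols m,D,ρ,ℓ,ΔT,X1,X2:
  L: [ 0  1 -3  1  0 -2  1]
  Θ: [ 0  0  0  0  1  2  3]
  M: [ 1  0  1  0  0  0 -2]
  [L]: (1)·0+(2)·1+(-1)·-3+(2)·1+(1)·0+(1)·-2+(2)·1 = 7
  [Θ]: (1)·0+(2)·0+(-1)·0+(2)·0+(1)·1+(1)·2+(2)·3 = 9
  [M]: (1)·1+(2)·0+(-1)·1+(2)·0+(1)·0+(1)·0+(2)·-2 = -4
⇒ L^7 Θ^9 M^-4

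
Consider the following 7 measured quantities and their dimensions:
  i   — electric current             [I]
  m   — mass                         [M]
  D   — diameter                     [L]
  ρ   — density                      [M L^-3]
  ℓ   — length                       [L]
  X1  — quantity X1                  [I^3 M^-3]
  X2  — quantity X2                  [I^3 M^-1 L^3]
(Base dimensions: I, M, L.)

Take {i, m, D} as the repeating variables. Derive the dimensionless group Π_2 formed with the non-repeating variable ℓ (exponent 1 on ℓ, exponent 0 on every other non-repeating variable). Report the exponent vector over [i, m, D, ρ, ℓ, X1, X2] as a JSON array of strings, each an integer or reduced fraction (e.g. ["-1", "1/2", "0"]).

Exponent matrix [I,M,L] × [i,m,D,ρ,ℓ,X1,X2]:
  I: [ 1  0  0  0  0  3  3]
  M: [ 0  1  0  1  0 -3 -1]
  L: [ 0  0  1 -3  1  0  3]
Row reduction gives pivot columns i,m,D; rank = 3
Repeat: i,m,D; free: ρ,ℓ,X1,X2
RREF:
  r0: [   1    0    0    0    0    3    3]
  r1: [   0    1    0    1    0   -3   -1]
  r2: [   0    0    1   -3    1    0    3]
Fix exponent of ℓ at 1, ρ at 0, X1 at 0, X2 at 0; solve each RREF row for its pivot's exponent:
  r0: exp(i) + (0)·1 = 0 ⇒ exp(i) = 0
  r1: exp(m) + (0)·1 = 0 ⇒ exp(m) = 0
  r2: exp(D) + (1)·1 = 0 ⇒ exp(D) = -1
Π_2 = D^-1 · ℓ

["0", "0", "-1", "0", "1", "0", "0"]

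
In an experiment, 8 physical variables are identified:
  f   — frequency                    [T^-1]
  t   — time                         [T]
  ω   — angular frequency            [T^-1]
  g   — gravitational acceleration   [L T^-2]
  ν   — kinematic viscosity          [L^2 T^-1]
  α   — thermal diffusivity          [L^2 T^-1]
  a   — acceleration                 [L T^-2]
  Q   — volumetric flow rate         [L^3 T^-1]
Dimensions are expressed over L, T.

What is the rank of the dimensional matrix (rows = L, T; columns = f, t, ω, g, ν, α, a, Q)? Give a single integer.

2

Write exponents as rows L,T / cols f,t,ω,g,ν,α,a,Q:
  L: [ 0  0  0  1  2  2  1  3]
  T: [-1  1 -1 -2 -1 -1 -2 -1]
Echelon form has 2 nonzero rows (pivots: f,g)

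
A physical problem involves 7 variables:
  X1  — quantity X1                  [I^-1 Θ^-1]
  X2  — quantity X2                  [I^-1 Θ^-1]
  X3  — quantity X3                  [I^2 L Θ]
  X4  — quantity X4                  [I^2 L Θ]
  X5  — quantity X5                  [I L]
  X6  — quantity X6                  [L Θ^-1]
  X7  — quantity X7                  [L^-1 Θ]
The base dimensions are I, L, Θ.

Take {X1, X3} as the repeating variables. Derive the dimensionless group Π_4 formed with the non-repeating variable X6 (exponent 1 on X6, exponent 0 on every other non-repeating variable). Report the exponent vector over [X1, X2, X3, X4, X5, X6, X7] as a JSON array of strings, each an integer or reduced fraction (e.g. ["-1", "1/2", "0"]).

Dimensional matrix (I×L×Θ by X1×X2×X3×X4×X5×X6×X7):
  I: [-1 -1  2  2  1  0  0]
  L: [ 0  0  1  1  1  1 -1]
  Θ: [-1 -1  1  1  0 -1  1]
Echelon form has 2 nonzero rows (pivots: X1,X3)
Pivot set = {X1,X3}, free = {X2,X4,X5,X6,X7}
RREF:
  r0: [   1    1    0    0    1    2   -2]
  r1: [   0    0    1    1    1    1   -1]
  r2: [   0    0    0    0    0    0    0]
Fix exponent of X6 at 1, X2 at 0, X4 at 0, X5 at 0, X7 at 0; solve each RREF row for its pivot's exponent:
  r0: exp(X1) + (2)·1 = 0 ⇒ exp(X1) = -2
  r1: exp(X3) + (1)·1 = 0 ⇒ exp(X3) = -1
Π_4 = X1^-2 · X3^-1 · X6

["-2", "0", "-1", "0", "0", "1", "0"]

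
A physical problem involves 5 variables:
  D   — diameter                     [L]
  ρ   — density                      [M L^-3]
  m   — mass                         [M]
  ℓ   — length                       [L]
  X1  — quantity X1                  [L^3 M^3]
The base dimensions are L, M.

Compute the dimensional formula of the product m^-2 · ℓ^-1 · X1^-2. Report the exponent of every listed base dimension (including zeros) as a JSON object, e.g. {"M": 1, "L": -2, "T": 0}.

Write exponents as rows L,M / cols D,ρ,m,ℓ,X1:
  L: [ 1 -3  0  1  3]
  M: [ 0  1  1  0  3]
  [L]: (-2)·0+(-1)·1+(-2)·3 = -7
  [M]: (-2)·1+(-1)·0+(-2)·3 = -8
⇒ L^-7 M^-8

{"L": -7, "M": -8}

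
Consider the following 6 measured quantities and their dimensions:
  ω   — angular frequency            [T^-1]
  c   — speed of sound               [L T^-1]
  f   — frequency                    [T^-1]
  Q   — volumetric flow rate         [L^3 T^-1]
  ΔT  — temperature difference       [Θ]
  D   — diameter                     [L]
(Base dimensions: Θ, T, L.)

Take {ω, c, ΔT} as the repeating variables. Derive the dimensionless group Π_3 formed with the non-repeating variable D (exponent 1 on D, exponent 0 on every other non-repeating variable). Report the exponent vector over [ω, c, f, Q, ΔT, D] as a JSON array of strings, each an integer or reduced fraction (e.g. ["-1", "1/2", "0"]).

["1", "-1", "0", "0", "0", "1"]

Dimensional matrix (Θ×T×L by ω×c×f×Q×ΔT×D):
  Θ: [ 0  0  0  0  1  0]
  T: [-1 -1 -1 -1  0  0]
  L: [ 0  1  0  3  0  1]
RREF → pivots at {ω,c,ΔT} ⇒ r = 3
Pivot set = {ω,c,ΔT}, free = {f,Q,D}
RREF:
  r0: [   1    0    1   -2    0   -1]
  r1: [   0    1    0    3    0    1]
  r2: [   0    0    0    0    1    0]
Fix exponent of D at 1, f at 0, Q at 0; solve each RREF row for its pivot's exponent:
  r0: exp(ω) + (-1)·1 = 0 ⇒ exp(ω) = 1
  r1: exp(c) + (1)·1 = 0 ⇒ exp(c) = -1
  r2: exp(ΔT) + (0)·1 = 0 ⇒ exp(ΔT) = 0
Π_3 = ω · c^-1 · D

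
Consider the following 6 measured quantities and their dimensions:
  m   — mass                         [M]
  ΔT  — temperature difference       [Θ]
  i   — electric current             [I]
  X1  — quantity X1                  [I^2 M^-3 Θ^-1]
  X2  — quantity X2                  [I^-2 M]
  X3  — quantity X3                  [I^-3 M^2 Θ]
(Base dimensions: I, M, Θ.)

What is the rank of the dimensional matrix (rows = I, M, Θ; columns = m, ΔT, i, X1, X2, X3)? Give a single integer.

3

Write exponents as rows I,M,Θ / cols m,ΔT,i,X1,X2,X3:
  I: [ 0  0  1  2 -2 -3]
  M: [ 1  0  0 -3  1  2]
  Θ: [ 0  1  0 -1  0  1]
Row reduction gives pivot columns m,ΔT,i; rank = 3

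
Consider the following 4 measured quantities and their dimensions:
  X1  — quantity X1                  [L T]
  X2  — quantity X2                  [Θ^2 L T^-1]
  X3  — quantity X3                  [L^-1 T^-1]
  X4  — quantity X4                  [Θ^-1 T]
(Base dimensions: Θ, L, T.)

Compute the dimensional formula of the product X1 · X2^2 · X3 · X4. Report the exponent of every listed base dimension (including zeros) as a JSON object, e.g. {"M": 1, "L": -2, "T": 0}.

{"Θ": 3, "L": 2, "T": -1}

Exponent matrix [Θ,L,T] × [X1,X2,X3,X4]:
  Θ: [ 0  2  0 -1]
  L: [ 1  1 -1  0]
  T: [ 1 -1 -1  1]
  [Θ]: (1)·0+(2)·2+(1)·0+(1)·-1 = 3
  [L]: (1)·1+(2)·1+(1)·-1+(1)·0 = 2
  [T]: (1)·1+(2)·-1+(1)·-1+(1)·1 = -1
⇒ Θ^3 L^2 T^-1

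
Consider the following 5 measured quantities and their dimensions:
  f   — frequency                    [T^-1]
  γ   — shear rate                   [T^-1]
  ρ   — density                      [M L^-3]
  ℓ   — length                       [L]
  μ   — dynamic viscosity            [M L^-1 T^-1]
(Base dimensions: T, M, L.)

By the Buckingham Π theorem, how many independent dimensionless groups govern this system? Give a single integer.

2

Write exponents as rows T,M,L / cols f,γ,ρ,ℓ,μ:
  T: [-1 -1  0  0 -1]
  M: [ 0  0  1  0  1]
  L: [ 0  0 -3  1 -1]
RREF → pivots at {f,ρ,ℓ} ⇒ r = 3
Π count = n − r = 5 − 3 = 2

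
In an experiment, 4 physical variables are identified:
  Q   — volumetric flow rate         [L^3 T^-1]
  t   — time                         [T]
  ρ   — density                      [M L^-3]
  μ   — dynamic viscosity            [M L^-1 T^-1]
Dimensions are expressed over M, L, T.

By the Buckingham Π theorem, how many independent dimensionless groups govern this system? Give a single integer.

Dimensional matrix (M×L×T by Q×t×ρ×μ):
  M: [ 0  0  1  1]
  L: [ 3  0 -3 -1]
  T: [-1  1  0 -1]
Row reduction gives pivot columns Q,t,ρ; rank = 3
Π count = n − r = 4 − 3 = 1

1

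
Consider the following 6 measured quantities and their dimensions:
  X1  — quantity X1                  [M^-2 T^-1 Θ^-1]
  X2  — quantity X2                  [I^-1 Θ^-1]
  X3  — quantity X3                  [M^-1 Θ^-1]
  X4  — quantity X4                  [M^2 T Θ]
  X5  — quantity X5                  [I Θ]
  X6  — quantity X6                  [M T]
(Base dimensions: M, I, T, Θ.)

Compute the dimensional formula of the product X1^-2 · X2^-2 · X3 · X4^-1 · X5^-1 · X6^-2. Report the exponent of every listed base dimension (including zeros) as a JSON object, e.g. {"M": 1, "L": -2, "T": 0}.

Exponent matrix [M,I,T,Θ] × [X1,X2,X3,X4,X5,X6]:
  M: [-2  0 -1  2  0  1]
  I: [ 0 -1  0  0  1  0]
  T: [-1  0  0  1  0  1]
  Θ: [-1 -1 -1  1  1  0]
  [M]: (-2)·-2+(-2)·0+(1)·-1+(-1)·2+(-1)·0+(-2)·1 = -1
  [I]: (-2)·0+(-2)·-1+(1)·0+(-1)·0+(-1)·1+(-2)·0 = 1
  [T]: (-2)·-1+(-2)·0+(1)·0+(-1)·1+(-1)·0+(-2)·1 = -1
  [Θ]: (-2)·-1+(-2)·-1+(1)·-1+(-1)·1+(-1)·1+(-2)·0 = 1
⇒ M^-1 I T^-1 Θ

{"M": -1, "I": 1, "T": -1, "Θ": 1}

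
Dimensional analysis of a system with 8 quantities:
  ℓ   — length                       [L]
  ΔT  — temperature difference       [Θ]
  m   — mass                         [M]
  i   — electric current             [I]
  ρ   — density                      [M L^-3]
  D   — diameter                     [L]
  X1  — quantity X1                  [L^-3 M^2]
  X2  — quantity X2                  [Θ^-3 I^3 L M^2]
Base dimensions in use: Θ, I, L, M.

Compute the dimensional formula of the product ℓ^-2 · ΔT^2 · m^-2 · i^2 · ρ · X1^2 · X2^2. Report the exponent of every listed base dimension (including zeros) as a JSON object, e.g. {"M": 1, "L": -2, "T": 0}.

Exponent matrix [Θ,I,L,M] × [ℓ,ΔT,m,i,ρ,D,X1,X2]:
  Θ: [ 0  1  0  0  0  0  0 -3]
  I: [ 0  0  0  1  0  0  0  3]
  L: [ 1  0  0  0 -3  1 -3  1]
  M: [ 0  0  1  0  1  0  2  2]
  [Θ]: (-2)·0+(2)·1+(-2)·0+(2)·0+(1)·0+(2)·0+(2)·-3 = -4
  [I]: (-2)·0+(2)·0+(-2)·0+(2)·1+(1)·0+(2)·0+(2)·3 = 8
  [L]: (-2)·1+(2)·0+(-2)·0+(2)·0+(1)·-3+(2)·-3+(2)·1 = -9
  [M]: (-2)·0+(2)·0+(-2)·1+(2)·0+(1)·1+(2)·2+(2)·2 = 7
⇒ Θ^-4 I^8 L^-9 M^7

{"Θ": -4, "I": 8, "L": -9, "M": 7}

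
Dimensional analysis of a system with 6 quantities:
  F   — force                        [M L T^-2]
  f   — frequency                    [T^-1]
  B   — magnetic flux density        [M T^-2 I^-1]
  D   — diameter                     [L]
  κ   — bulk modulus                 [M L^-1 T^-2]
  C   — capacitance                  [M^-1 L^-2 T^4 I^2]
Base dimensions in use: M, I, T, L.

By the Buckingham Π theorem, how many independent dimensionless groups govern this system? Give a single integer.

2

Exponent matrix [M,I,T,L] × [F,f,B,D,κ,C]:
  M: [ 1  0  1  0  1 -1]
  I: [ 0  0 -1  0  0  2]
  T: [-2 -1 -2  0 -2  4]
  L: [ 1  0  0  1 -1 -2]
Row reduction gives pivot columns F,f,B,D; rank = 4
6 vars − rank 4 = 2 Π groups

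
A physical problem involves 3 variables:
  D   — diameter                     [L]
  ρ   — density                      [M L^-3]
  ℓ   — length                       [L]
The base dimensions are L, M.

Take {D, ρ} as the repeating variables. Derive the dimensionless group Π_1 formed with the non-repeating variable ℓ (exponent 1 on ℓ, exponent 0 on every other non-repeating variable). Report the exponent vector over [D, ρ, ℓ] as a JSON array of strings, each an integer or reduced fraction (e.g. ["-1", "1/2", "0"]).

["-1", "0", "1"]

Write exponents as rows L,M / cols D,ρ,ℓ:
  L: [ 1 -3  1]
  M: [ 0  1  0]
RREF → pivots at {D,ρ} ⇒ r = 2
Pivot set = {D,ρ}, free = {ℓ}
RREF:
  r0: [   1    0    1]
  r1: [   0    1    0]
Fix exponent of ℓ at 1; solve each RREF row for its pivot's exponent:
  r0: exp(D) + (1)·1 = 0 ⇒ exp(D) = -1
  r1: exp(ρ) + (0)·1 = 0 ⇒ exp(ρ) = 0
Π_1 = D^-1 · ℓ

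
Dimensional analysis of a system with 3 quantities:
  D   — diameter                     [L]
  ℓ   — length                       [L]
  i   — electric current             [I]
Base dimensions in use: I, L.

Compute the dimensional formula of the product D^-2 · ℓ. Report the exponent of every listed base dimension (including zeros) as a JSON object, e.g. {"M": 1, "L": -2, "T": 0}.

Write exponents as rows I,L / cols D,ℓ,i:
  I: [ 0  0  1]
  L: [ 1  1  0]
  [I]: (-2)·0+(1)·0 = 0
  [L]: (-2)·1+(1)·1 = -1
⇒ L^-1

{"I": 0, "L": -1}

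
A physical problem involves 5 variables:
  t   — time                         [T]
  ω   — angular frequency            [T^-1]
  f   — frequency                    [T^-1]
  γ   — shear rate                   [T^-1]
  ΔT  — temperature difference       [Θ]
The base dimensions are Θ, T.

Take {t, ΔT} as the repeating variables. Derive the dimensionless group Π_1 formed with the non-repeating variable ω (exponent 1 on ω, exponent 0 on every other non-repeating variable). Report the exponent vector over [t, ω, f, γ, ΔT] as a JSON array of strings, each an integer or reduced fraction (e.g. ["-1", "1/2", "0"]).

Dimensional matrix (Θ×T by t×ω×f×γ×ΔT):
  Θ: [ 0  0  0  0  1]
  T: [ 1 -1 -1 -1  0]
Row reduction gives pivot columns t,ΔT; rank = 2
Pivot set = {t,ΔT}, free = {ω,f,γ}
RREF:
  r0: [   1   -1   -1   -1    0]
  r1: [   0    0    0    0    1]
Fix exponent of ω at 1, f at 0, γ at 0; solve each RREF row for its pivot's exponent:
  r0: exp(t) + (-1)·1 = 0 ⇒ exp(t) = 1
  r1: exp(ΔT) + (0)·1 = 0 ⇒ exp(ΔT) = 0
Π_1 = t · ω

["1", "1", "0", "0", "0"]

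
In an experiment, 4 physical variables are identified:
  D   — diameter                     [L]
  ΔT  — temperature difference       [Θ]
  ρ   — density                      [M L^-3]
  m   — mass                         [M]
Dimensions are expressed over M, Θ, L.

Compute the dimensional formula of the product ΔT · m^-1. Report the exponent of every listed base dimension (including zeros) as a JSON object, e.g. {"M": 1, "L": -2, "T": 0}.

Exponent matrix [M,Θ,L] × [D,ΔT,ρ,m]:
  M: [ 0  0  1  1]
  Θ: [ 0  1  0  0]
  L: [ 1  0 -3  0]
  [M]: (1)·0+(-1)·1 = -1
  [Θ]: (1)·1+(-1)·0 = 1
  [L]: (1)·0+(-1)·0 = 0
⇒ M^-1 Θ

{"M": -1, "Θ": 1, "L": 0}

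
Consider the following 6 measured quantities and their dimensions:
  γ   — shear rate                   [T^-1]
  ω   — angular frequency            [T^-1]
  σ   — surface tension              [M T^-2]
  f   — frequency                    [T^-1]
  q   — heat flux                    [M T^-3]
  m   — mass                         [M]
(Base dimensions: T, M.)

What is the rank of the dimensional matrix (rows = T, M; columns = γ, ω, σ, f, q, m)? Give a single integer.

2

Dimensional matrix (T×M by γ×ω×σ×f×q×m):
  T: [-1 -1 -2 -1 -3  0]
  M: [ 0  0  1  0  1  1]
RREF → pivots at {γ,σ} ⇒ r = 2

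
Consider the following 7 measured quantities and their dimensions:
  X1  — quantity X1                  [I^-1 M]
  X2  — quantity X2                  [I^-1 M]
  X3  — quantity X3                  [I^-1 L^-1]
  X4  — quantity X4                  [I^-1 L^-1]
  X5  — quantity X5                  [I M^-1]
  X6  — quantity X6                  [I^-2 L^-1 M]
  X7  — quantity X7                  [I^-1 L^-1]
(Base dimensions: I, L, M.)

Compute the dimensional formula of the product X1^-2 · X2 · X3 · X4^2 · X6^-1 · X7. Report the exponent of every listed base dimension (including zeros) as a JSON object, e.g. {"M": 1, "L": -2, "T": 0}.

{"I": -1, "L": -3, "M": -2}

Dimensional matrix (I×L×M by X1×X2×X3×X4×X5×X6×X7):
  I: [-1 -1 -1 -1  1 -2 -1]
  L: [ 0  0 -1 -1  0 -1 -1]
  M: [ 1  1  0  0 -1  1  0]
  [I]: (-2)·-1+(1)·-1+(1)·-1+(2)·-1+(-1)·-2+(1)·-1 = -1
  [L]: (-2)·0+(1)·0+(1)·-1+(2)·-1+(-1)·-1+(1)·-1 = -3
  [M]: (-2)·1+(1)·1+(1)·0+(2)·0+(-1)·1+(1)·0 = -2
⇒ I^-1 L^-3 M^-2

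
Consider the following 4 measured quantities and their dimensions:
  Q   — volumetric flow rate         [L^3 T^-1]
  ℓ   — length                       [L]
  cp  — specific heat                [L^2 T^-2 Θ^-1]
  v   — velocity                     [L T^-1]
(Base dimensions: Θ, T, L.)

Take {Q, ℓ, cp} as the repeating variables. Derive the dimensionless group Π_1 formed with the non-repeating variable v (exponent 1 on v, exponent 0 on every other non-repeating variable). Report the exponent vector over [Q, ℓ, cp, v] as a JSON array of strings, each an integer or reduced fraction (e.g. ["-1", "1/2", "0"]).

["-1", "2", "0", "1"]

Exponent matrix [Θ,T,L] × [Q,ℓ,cp,v]:
  Θ: [ 0  0 -1  0]
  T: [-1  0 -2 -1]
  L: [ 3  1  2  1]
Echelon form has 3 nonzero rows (pivots: Q,ℓ,cp)
Pivot set = {Q,ℓ,cp}, free = {v}
RREF:
  r0: [   1    0    0    1]
  r1: [   0    1    0   -2]
  r2: [   0    0    1    0]
Fix exponent of v at 1; solve each RREF row for its pivot's exponent:
  r0: exp(Q) + (1)·1 = 0 ⇒ exp(Q) = -1
  r1: exp(ℓ) + (-2)·1 = 0 ⇒ exp(ℓ) = 2
  r2: exp(cp) + (0)·1 = 0 ⇒ exp(cp) = 0
Π_1 = Q^-1 · ℓ^2 · v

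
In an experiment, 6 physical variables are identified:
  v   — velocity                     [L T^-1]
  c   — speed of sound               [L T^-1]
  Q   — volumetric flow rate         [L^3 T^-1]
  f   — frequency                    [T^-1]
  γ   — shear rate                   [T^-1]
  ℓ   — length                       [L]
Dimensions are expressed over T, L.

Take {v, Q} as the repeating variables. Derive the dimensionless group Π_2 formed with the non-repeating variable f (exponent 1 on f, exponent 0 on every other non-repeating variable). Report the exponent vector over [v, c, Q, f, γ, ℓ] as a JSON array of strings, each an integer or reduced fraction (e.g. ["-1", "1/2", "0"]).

["-3/2", "0", "1/2", "1", "0", "0"]

Write exponents as rows T,L / cols v,c,Q,f,γ,ℓ:
  T: [-1 -1 -1 -1 -1  0]
  L: [ 1  1  3  0  0  1]
Row reduction gives pivot columns v,Q; rank = 2
Pivot set = {v,Q}, free = {c,f,γ,ℓ}
RREF:
  r0: [   1    1    0  3/2  3/2 -1/2]
  r1: [   0    0    1 -1/2 -1/2  1/2]
Fix exponent of f at 1, c at 0, γ at 0, ℓ at 0; solve each RREF row for its pivot's exponent:
  r0: exp(v) + (3/2)·1 = 0 ⇒ exp(v) = -3/2
  r1: exp(Q) + (-1/2)·1 = 0 ⇒ exp(Q) = 1/2
Π_2 = v^(-3/2) · Q^(1/2) · f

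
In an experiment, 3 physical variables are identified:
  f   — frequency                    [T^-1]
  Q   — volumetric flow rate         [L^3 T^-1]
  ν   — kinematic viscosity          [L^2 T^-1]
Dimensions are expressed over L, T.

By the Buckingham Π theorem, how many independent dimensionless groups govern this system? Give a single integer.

1

Write exponents as rows L,T / cols f,Q,ν:
  L: [ 0  3  2]
  T: [-1 -1 -1]
RREF → pivots at {f,Q} ⇒ r = 2
Π count = n − r = 3 − 2 = 1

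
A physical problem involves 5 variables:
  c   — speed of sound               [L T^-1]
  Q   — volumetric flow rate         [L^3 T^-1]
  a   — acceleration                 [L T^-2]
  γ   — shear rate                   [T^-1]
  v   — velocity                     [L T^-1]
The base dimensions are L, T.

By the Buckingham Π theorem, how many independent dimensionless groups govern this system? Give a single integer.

Dimensional matrix (L×T by c×Q×a×γ×v):
  L: [ 1  3  1  0  1]
  T: [-1 -1 -2 -1 -1]
Echelon form has 2 nonzero rows (pivots: c,Q)
Π count = n − r = 5 − 2 = 3

3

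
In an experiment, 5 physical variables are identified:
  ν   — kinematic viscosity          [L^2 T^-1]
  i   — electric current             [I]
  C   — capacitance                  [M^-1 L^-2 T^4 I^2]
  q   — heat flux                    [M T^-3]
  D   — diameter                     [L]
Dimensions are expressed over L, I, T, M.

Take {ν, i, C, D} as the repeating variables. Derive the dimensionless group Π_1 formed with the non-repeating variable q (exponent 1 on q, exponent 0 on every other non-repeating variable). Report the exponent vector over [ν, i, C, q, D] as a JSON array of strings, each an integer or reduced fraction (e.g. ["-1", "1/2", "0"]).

["1", "-2", "1", "1", "0"]

Write exponents as rows L,I,T,M / cols ν,i,C,q,D:
  L: [ 2  0 -2  0  1]
  I: [ 0  1  2  0  0]
  T: [-1  0  4 -3  0]
  M: [ 0  0 -1  1  0]
Echelon form has 4 nonzero rows (pivots: ν,i,C,D)
Repeat: ν,i,C,D; free: q
RREF:
  r0: [   1    0    0   -1    0]
  r1: [   0    1    0    2    0]
  r2: [   0    0    1   -1    0]
  r3: [   0    0    0    0    1]
Fix exponent of q at 1; solve each RREF row for its pivot's exponent:
  r0: exp(ν) + (-1)·1 = 0 ⇒ exp(ν) = 1
  r1: exp(i) + (2)·1 = 0 ⇒ exp(i) = -2
  r2: exp(C) + (-1)·1 = 0 ⇒ exp(C) = 1
  r3: exp(D) + (0)·1 = 0 ⇒ exp(D) = 0
Π_1 = ν · i^-2 · C · q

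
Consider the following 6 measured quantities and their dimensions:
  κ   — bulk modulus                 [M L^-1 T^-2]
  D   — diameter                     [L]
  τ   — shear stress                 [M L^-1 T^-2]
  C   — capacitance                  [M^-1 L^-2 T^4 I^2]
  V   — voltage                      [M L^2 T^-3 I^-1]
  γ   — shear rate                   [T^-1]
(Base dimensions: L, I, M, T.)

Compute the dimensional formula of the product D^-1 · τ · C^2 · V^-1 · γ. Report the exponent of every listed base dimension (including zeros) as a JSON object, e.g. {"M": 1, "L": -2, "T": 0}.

{"L": -8, "I": 5, "M": -2, "T": 8}

Exponent matrix [L,I,M,T] × [κ,D,τ,C,V,γ]:
  L: [-1  1 -1 -2  2  0]
  I: [ 0  0  0  2 -1  0]
  M: [ 1  0  1 -1  1  0]
  T: [-2  0 -2  4 -3 -1]
  [L]: (-1)·1+(1)·-1+(2)·-2+(-1)·2+(1)·0 = -8
  [I]: (-1)·0+(1)·0+(2)·2+(-1)·-1+(1)·0 = 5
  [M]: (-1)·0+(1)·1+(2)·-1+(-1)·1+(1)·0 = -2
  [T]: (-1)·0+(1)·-2+(2)·4+(-1)·-3+(1)·-1 = 8
⇒ L^-8 I^5 M^-2 T^8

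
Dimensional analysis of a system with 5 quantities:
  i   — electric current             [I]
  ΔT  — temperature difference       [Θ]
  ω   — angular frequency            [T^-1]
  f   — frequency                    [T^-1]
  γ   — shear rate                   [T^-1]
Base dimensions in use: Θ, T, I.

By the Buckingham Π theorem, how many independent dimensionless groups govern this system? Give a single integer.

2

Write exponents as rows Θ,T,I / cols i,ΔT,ω,f,γ:
  Θ: [ 0  1  0  0  0]
  T: [ 0  0 -1 -1 -1]
  I: [ 1  0  0  0  0]
RREF → pivots at {i,ΔT,ω} ⇒ r = 3
n=5, r=3 ⇒ 2 dimensionless groups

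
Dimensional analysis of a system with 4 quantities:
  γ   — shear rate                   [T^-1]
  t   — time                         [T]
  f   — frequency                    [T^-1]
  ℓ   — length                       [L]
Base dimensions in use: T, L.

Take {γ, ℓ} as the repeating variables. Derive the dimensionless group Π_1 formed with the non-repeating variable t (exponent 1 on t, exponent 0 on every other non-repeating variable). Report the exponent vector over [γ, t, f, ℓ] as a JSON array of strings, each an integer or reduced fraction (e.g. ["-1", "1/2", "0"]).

["1", "1", "0", "0"]

Dimensional matrix (T×L by γ×t×f×ℓ):
  T: [-1  1 -1  0]
  L: [ 0  0  0  1]
Echelon form has 2 nonzero rows (pivots: γ,ℓ)
Repeat: γ,ℓ; free: t,f
RREF:
  r0: [   1   -1    1    0]
  r1: [   0    0    0    1]
Fix exponent of t at 1, f at 0; solve each RREF row for its pivot's exponent:
  r0: exp(γ) + (-1)·1 = 0 ⇒ exp(γ) = 1
  r1: exp(ℓ) + (0)·1 = 0 ⇒ exp(ℓ) = 0
Π_1 = γ · t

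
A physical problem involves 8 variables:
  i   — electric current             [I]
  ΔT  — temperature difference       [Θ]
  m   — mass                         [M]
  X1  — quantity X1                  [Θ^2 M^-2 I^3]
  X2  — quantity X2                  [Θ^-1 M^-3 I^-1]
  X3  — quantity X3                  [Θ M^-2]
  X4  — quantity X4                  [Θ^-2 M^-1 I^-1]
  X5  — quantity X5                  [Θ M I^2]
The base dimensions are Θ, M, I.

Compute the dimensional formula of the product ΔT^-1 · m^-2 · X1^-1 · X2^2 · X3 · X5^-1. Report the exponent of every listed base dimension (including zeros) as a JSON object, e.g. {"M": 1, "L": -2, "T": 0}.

Exponent matrix [Θ,M,I] × [i,ΔT,m,X1,X2,X3,X4,X5]:
  Θ: [ 0  1  0  2 -1  1 -2  1]
  M: [ 0  0  1 -2 -3 -2 -1  1]
  I: [ 1  0  0  3 -1  0 -1  2]
  [Θ]: (-1)·1+(-2)·0+(-1)·2+(2)·-1+(1)·1+(-1)·1 = -5
  [M]: (-1)·0+(-2)·1+(-1)·-2+(2)·-3+(1)·-2+(-1)·1 = -9
  [I]: (-1)·0+(-2)·0+(-1)·3+(2)·-1+(1)·0+(-1)·2 = -7
⇒ Θ^-5 M^-9 I^-7

{"Θ": -5, "M": -9, "I": -7}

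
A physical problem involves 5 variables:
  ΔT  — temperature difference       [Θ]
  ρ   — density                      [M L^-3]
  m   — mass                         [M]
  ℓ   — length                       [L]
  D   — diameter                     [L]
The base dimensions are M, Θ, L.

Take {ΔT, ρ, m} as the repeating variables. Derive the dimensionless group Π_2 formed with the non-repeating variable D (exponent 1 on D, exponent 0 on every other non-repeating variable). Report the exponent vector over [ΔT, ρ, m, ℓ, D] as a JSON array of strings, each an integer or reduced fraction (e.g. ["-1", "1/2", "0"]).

Dimensional matrix (M×Θ×L by ΔT×ρ×m×ℓ×D):
  M: [ 0  1  1  0  0]
  Θ: [ 1  0  0  0  0]
  L: [ 0 -3  0  1  1]
Row reduction gives pivot columns ΔT,ρ,m; rank = 3
Repeat: ΔT,ρ,m; free: ℓ,D
RREF:
  r0: [   1    0    0    0    0]
  r1: [   0    1    0 -1/3 -1/3]
  r2: [   0    0    1  1/3  1/3]
Fix exponent of D at 1, ℓ at 0; solve each RREF row for its pivot's exponent:
  r0: exp(ΔT) + (0)·1 = 0 ⇒ exp(ΔT) = 0
  r1: exp(ρ) + (-1/3)·1 = 0 ⇒ exp(ρ) = 1/3
  r2: exp(m) + (1/3)·1 = 0 ⇒ exp(m) = -1/3
Π_2 = ρ^(1/3) · m^(-1/3) · D

["0", "1/3", "-1/3", "0", "1"]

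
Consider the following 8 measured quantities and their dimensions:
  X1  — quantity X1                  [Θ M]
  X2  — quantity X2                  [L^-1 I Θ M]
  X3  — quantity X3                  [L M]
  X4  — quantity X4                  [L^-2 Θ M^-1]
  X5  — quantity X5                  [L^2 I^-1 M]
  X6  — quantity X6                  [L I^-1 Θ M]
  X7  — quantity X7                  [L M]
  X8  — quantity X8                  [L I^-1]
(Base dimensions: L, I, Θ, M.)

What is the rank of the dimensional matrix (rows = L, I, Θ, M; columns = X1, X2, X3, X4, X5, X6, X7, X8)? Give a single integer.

3

Write exponents as rows L,I,Θ,M / cols X1,X2,X3,X4,X5,X6,X7,X8:
  L: [ 0 -1  1 -2  2  1  1  1]
  I: [ 0  1  0  0 -1 -1  0 -1]
  Θ: [ 1  1  0  1  0  1  0  0]
  M: [ 1  1  1 -1  1  1  1  0]
RREF → pivots at {X1,X2,X3} ⇒ r = 3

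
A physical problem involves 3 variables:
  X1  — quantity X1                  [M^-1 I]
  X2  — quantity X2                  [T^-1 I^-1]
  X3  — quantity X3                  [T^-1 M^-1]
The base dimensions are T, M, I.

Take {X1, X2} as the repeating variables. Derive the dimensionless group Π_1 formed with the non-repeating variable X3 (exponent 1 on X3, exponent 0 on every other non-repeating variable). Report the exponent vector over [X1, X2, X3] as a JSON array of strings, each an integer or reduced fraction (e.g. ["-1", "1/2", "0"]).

Exponent matrix [T,M,I] × [X1,X2,X3]:
  T: [ 0 -1 -1]
  M: [-1  0 -1]
  I: [ 1 -1  0]
Row reduction gives pivot columns X1,X2; rank = 2
Pivot set = {X1,X2}, free = {X3}
RREF:
  r0: [   1    0    1]
  r1: [   0    1    1]
  r2: [   0    0    0]
Fix exponent of X3 at 1; solve each RREF row for its pivot's exponent:
  r0: exp(X1) + (1)·1 = 0 ⇒ exp(X1) = -1
  r1: exp(X2) + (1)·1 = 0 ⇒ exp(X2) = -1
Π_1 = X1^-1 · X2^-1 · X3

["-1", "-1", "1"]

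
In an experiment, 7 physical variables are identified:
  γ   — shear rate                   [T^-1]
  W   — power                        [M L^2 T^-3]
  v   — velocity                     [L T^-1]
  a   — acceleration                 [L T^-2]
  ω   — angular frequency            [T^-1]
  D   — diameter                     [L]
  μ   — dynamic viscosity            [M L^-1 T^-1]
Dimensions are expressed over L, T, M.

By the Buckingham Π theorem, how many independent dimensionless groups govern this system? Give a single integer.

4

Write exponents as rows L,T,M / cols γ,W,v,a,ω,D,μ:
  L: [ 0  2  1  1  0  1 -1]
  T: [-1 -3 -1 -2 -1  0 -1]
  M: [ 0  1  0  0  0  0  1]
Echelon form has 3 nonzero rows (pivots: γ,W,v)
Π count = n − r = 7 − 3 = 4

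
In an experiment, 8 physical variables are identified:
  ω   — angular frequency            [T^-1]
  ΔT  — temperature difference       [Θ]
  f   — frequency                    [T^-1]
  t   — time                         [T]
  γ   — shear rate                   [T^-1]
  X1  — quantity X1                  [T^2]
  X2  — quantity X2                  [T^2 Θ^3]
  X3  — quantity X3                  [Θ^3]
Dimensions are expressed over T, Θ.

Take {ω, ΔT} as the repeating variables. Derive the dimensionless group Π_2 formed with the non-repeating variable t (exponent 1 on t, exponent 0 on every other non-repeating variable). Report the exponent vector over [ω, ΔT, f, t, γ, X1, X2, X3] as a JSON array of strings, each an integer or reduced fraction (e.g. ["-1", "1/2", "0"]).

Dimensional matrix (T×Θ by ω×ΔT×f×t×γ×X1×X2×X3):
  T: [-1  0 -1  1 -1  2  2  0]
  Θ: [ 0  1  0  0  0  0  3  3]
Echelon form has 2 nonzero rows (pivots: ω,ΔT)
Pivot set = {ω,ΔT}, free = {f,t,γ,X1,X2,X3}
RREF:
  r0: [   1    0    1   -1    1   -2   -2    0]
  r1: [   0    1    0    0    0    0    3    3]
Fix exponent of t at 1, f at 0, γ at 0, X1 at 0, X2 at 0, X3 at 0; solve each RREF row for its pivot's exponent:
  r0: exp(ω) + (-1)·1 = 0 ⇒ exp(ω) = 1
  r1: exp(ΔT) + (0)·1 = 0 ⇒ exp(ΔT) = 0
Π_2 = ω · t

["1", "0", "0", "1", "0", "0", "0", "0"]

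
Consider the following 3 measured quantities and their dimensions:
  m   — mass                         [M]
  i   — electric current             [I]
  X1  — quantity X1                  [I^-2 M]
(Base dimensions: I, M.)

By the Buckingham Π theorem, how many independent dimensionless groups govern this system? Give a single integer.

Write exponents as rows I,M / cols m,i,X1:
  I: [ 0  1 -2]
  M: [ 1  0  1]
RREF → pivots at {m,i} ⇒ r = 2
n=3, r=2 ⇒ 1 dimensionless group

1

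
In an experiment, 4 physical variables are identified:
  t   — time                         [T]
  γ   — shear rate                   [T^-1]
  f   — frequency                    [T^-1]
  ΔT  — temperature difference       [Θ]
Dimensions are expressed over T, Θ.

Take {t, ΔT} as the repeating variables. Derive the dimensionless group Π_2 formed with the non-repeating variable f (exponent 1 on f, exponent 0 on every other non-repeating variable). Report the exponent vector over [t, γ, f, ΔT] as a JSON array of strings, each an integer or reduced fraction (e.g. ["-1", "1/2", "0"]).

Exponent matrix [T,Θ] × [t,γ,f,ΔT]:
  T: [ 1 -1 -1  0]
  Θ: [ 0  0  0  1]
Row reduction gives pivot columns t,ΔT; rank = 2
Repeat: t,ΔT; free: γ,f
RREF:
  r0: [   1   -1   -1    0]
  r1: [   0    0    0    1]
Fix exponent of f at 1, γ at 0; solve each RREF row for its pivot's exponent:
  r0: exp(t) + (-1)·1 = 0 ⇒ exp(t) = 1
  r1: exp(ΔT) + (0)·1 = 0 ⇒ exp(ΔT) = 0
Π_2 = t · f

["1", "0", "1", "0"]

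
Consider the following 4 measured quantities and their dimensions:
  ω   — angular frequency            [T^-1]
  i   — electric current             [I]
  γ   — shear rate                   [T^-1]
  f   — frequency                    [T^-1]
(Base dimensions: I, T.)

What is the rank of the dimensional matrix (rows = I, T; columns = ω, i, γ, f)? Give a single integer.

Write exponents as rows I,T / cols ω,i,γ,f:
  I: [ 0  1  0  0]
  T: [-1  0 -1 -1]
Echelon form has 2 nonzero rows (pivots: ω,i)

2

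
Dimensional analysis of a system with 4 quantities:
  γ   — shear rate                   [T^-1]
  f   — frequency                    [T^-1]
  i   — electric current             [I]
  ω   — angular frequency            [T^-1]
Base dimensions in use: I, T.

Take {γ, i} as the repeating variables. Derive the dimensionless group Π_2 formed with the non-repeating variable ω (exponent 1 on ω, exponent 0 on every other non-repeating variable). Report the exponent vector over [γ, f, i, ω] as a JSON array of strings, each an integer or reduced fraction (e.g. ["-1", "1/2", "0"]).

Write exponents as rows I,T / cols γ,f,i,ω:
  I: [ 0  0  1  0]
  T: [-1 -1  0 -1]
Echelon form has 2 nonzero rows (pivots: γ,i)
Repeat: γ,i; free: f,ω
RREF:
  r0: [   1    1    0    1]
  r1: [   0    0    1    0]
Fix exponent of ω at 1, f at 0; solve each RREF row for its pivot's exponent:
  r0: exp(γ) + (1)·1 = 0 ⇒ exp(γ) = -1
  r1: exp(i) + (0)·1 = 0 ⇒ exp(i) = 0
Π_2 = γ^-1 · ω

["-1", "0", "0", "1"]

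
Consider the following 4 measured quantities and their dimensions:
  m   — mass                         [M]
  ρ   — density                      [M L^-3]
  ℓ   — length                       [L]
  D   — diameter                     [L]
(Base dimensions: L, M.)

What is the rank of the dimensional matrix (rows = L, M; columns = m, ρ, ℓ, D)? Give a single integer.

Exponent matrix [L,M] × [m,ρ,ℓ,D]:
  L: [ 0 -3  1  1]
  M: [ 1  1  0  0]
Echelon form has 2 nonzero rows (pivots: m,ρ)

2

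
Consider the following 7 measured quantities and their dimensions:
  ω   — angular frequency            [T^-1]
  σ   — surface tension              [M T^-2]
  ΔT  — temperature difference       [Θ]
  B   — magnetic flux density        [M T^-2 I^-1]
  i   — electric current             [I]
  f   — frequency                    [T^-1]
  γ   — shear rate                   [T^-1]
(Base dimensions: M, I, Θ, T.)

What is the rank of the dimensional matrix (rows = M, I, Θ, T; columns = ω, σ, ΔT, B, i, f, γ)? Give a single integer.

4

Write exponents as rows M,I,Θ,T / cols ω,σ,ΔT,B,i,f,γ:
  M: [ 0  1  0  1  0  0  0]
  I: [ 0  0  0 -1  1  0  0]
  Θ: [ 0  0  1  0  0  0  0]
  T: [-1 -2  0 -2  0 -1 -1]
RREF → pivots at {ω,σ,ΔT,B} ⇒ r = 4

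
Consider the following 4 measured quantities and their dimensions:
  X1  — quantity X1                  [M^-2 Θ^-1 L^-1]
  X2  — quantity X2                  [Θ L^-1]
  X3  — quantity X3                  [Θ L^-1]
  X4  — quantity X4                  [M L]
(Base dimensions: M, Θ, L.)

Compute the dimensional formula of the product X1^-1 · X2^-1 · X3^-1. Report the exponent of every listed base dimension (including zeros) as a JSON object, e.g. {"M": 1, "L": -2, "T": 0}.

{"M": 2, "Θ": -1, "L": 3}

Write exponents as rows M,Θ,L / cols X1,X2,X3,X4:
  M: [-2  0  0  1]
  Θ: [-1  1  1  0]
  L: [-1 -1 -1  1]
  [M]: (-1)·-2+(-1)·0+(-1)·0 = 2
  [Θ]: (-1)·-1+(-1)·1+(-1)·1 = -1
  [L]: (-1)·-1+(-1)·-1+(-1)·-1 = 3
⇒ M^2 Θ^-1 L^3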